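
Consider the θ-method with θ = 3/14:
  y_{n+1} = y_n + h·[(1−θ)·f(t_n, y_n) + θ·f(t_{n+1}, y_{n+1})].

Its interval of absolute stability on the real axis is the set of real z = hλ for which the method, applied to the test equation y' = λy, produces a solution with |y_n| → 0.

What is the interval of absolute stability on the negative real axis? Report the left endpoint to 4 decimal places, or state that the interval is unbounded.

Set f=λy, z=hλ:
  y_{n+1} = y_n + z·[11/14·y_n + 3/14·y_{n+1}] ⇒ (1 − 3/14z)y_{n+1} = (1 + 11/14z)y_n
  Hence R(z) = (1 + 11/14z)/(1 − 3/14z).

Solve |R(x)|<1 on ℝ⁻.
x=-1.6: |R|=0.1915
R=−1: 1+11/14x = −1+3/14x ⇒ -4/7x=2 ⇒ x=2/(-4/7)=-3.5000
Confirm numerically:
  x=-3.379: |R|=0.95990 <1
  x=-1.816: |R|=0.30728 <1
  x=-1.699: |R|=0.24554 <1
  x=-3.796: |R|=1.09327 >1
  x=-3.674: |R|=1.05563 >1
  x=-3.525: |R|=1.00814 >1
So |R|<1 on (-3.5000, 0).

z∈(-3.5000,0).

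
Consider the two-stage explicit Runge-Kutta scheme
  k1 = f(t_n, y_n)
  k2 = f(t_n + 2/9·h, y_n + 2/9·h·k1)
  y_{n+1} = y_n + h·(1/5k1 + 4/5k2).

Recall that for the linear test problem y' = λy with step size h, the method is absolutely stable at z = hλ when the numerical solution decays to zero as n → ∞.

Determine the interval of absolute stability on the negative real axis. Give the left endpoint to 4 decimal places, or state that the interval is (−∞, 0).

(-5.6250, 0).

Set f=λy, z=hλ:
  k1=λy_n ⇒ h·k1=z·y_n;  k2=λ(1+2/9z)y_n ⇒ h·k2=z(1+2/9z)y_n
  y_{n+1}/y_n = 1 + 1/5z + 4/5z(1+2/9z) = 1 + z + 8/45z²
  ⇒ R(z) = 1 + z + 8/45z².

Boundary: |R(x)|=1, x<0.
x=-0.55: |R|=0.5038
R=1: x+8/45x²=0 ⇒ x=−45/8=-5.6250; min R=1−1/(4·8/45)=-0.4062>−1
Confirm numerically:
  x=-5.332: |R|=0.72226 <1
  x=-4.241: |R|=0.04347 <1
  x=-3.256: |R|=0.37128 <1
  x=-6.096: |R|=1.51044 >1
  x=-5.928: |R|=1.31932 >1
  x=-5.669: |R|=1.04434 >1
Interval (-5.6250, 0).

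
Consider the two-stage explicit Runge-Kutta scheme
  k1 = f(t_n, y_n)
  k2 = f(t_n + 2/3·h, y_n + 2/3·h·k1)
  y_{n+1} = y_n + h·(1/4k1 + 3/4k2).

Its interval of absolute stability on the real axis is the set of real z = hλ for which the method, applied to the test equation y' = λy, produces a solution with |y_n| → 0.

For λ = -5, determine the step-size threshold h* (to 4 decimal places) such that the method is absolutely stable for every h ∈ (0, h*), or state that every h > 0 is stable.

(-2.0000,0); λ=-5 ⇒ h* = (2)/5 = 0.4000.

Test eqn y'=λy, z=hλ:
  k1=λy_n ⇒ h·k1=z·y_n;  k2=λ(1+2/3z)y_n ⇒ h·k2=z(1+2/3z)y_n
  y_{n+1}/y_n = 1 + 1/4z + 3/4z(1+2/3z) = 1 + z + 1/2z²
  ⇒ R(z) = 1 + z + 1/2z².

Boundary: |R(x)|=1, x<0.
x=-0.95: |R|=0.5012
R=1: x+1/2x²=0 ⇒ x=−2=-2.0000; min R=1−1/(4·1/2)=0.5000>−1
Confirm numerically:
  x=-1.793: |R|=0.81442 <1
  x=-1.592: |R|=0.67523 <1
  x=-1.516: |R|=0.63313 <1
  x=-0.945: |R|=0.50151 <1
  x=-2.485: |R|=1.60261 >1
  x=-2.454: |R|=1.55706 >1
  x=-2.434: |R|=1.52818 >1
So |R|<1 on (-2.0000, 0).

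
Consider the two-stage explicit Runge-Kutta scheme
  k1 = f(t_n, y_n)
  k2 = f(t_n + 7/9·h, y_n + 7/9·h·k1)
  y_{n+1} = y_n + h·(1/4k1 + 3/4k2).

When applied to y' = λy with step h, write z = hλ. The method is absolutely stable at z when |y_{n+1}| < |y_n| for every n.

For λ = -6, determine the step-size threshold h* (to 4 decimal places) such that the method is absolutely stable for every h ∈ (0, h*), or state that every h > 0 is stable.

Set f=λy, z=hλ:
  k1=λy_n ⇒ h·k1=z·y_n;  k2=λ(1+7/9z)y_n ⇒ h·k2=z(1+7/9z)y_n
  y_{n+1}/y_n = 1 + 1/4z + 3/4z(1+7/9z) = 1 + z + 7/12z²
  Hence R(z) = 1 + z + 7/12z².

Solve |R(x)|<1 on ℝ⁻.
x=-1.18: |R|=0.6322
R=1: x+7/12x²=0 ⇒ x=−12/7=-1.7143; min R=1−1/(4·7/12)=0.5714>−1
Confirm numerically:
  x=-0.964: |R|=0.57809 <1
  x=-0.934: |R|=0.57487 <1
  x=-0.881: |R|=0.57176 <1
  x=-1.969: |R|=1.29256 >1
  x=-1.958: |R|=1.27836 >1
  x=-1.891: |R|=1.19493 >1
So |R|<1 on (-1.7143, 0).

(-1.7143,0); λ=-6 ⇒ h* = (12/7)/6 = 0.2857.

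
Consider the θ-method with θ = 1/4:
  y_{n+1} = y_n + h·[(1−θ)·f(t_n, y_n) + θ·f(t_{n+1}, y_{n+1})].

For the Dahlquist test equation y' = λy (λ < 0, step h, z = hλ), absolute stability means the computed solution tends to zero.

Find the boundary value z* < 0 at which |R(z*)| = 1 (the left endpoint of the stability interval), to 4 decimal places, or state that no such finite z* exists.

left endpoint -4.0000.

With y'=λy (z=hλ):
  y_{n+1} = y_n + z·[3/4·y_n + 1/4·y_{n+1}] ⇒ (1 − 1/4z)y_{n+1} = (1 + 3/4z)y_n
  Hence R(z) = (1 + 3/4z)/(1 − 1/4z).

Solve |R(x)|<1 on ℝ⁻.
x=-0.66: |R|=0.4335
R=−1: 1+3/4x = −1+1/4x ⇒ -1/2x=2 ⇒ x=2/(-1/2)=-4.0000
Confirm numerically:
  x=-3.367: |R|=0.82815 <1
  x=-2.841: |R|=0.66116 <1
  x=-1.711: |R|=0.19839 <1
  x=-1.698: |R|=0.19200 <1
  x=-4.378: |R|=1.09024 >1
  x=-4.343: |R|=1.08222 >1
So |R|<1 on (-4.0000, 0).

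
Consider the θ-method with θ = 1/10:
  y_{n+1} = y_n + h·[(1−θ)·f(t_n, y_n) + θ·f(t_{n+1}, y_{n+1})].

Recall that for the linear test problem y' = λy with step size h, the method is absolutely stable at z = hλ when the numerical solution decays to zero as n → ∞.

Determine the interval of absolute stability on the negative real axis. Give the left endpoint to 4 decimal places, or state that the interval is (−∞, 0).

On y'=λy, z=hλ:
  y_{n+1} = y_n + z·[9/10·y_n + 1/10·y_{n+1}] ⇒ (1 − 1/10z)y_{n+1} = (1 + 9/10z)y_n
  so R(z) = (1 + 9/10z)/(1 − 1/10z).

Boundary: |R(x)|=1, x<0.
x=-1.5: |R|=0.3043
R=−1: 1+9/10x = −1+1/10x ⇒ -4/5x=2 ⇒ x=2/(-4/5)=-2.5000
Confirm numerically:
  x=-1.636: |R|=0.40598 <1
  x=-1.230: |R|=0.09528 <1
  x=-1.034: |R|=0.06290 <1
  x=-3.015: |R|=1.31656 >1
  x=-2.770: |R|=1.16915 >1
So |R|<1 on (-2.5000, 0).

(-2.5000, 0).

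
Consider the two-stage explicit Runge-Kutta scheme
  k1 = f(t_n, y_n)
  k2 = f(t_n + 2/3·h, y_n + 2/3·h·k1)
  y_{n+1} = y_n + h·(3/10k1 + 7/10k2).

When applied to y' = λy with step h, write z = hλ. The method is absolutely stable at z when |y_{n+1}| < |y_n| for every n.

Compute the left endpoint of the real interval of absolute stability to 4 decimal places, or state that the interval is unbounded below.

Test eqn y'=λy, z=hλ:
  k1=λy_n ⇒ h·k1=z·y_n;  k2=λ(1+2/3z)y_n ⇒ h·k2=z(1+2/3z)y_n
  y_{n+1}/y_n = 1 + 3/10z + 7/10z(1+2/3z) = 1 + z + 7/15z²
  so R(z) = 1 + z + 7/15z².

Solve |R(x)|<1 on ℝ⁻.
x=-1.22: |R|=0.4746
R=1: x+7/15x²=0 ⇒ x=−15/7=-2.1429; min R=1−1/(4·7/15)=0.4643>−1
Confirm numerically:
  x=-1.662: |R|=0.62705 <1
  x=-1.309: |R|=0.49062 <1
  x=-0.950: |R|=0.47117 <1
  x=-2.666: |R|=1.65086 >1
  x=-2.287: |R|=1.15384 >1
So |R|<1 on (-2.1429, 0).

left endpoint -2.1429.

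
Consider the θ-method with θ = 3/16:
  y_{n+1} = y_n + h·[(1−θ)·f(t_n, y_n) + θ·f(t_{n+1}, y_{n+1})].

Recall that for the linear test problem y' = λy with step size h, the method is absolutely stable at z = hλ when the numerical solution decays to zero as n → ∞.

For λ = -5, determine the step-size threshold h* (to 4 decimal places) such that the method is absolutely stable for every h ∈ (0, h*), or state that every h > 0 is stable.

(-3.2000,0); λ=-5 ⇒ h* = (16/5)/5 = 0.6400.

Test eqn y'=λy, z=hλ:
  y_{n+1} = y_n + z·[13/16·y_n + 3/16·y_{n+1}] ⇒ (1 − 3/16z)y_{n+1} = (1 + 13/16z)y_n
  so R(z) = (1 + 13/16z)/(1 − 3/16z).

Find x<0 with |R(x)|<1.
x=-1.19: |R|=0.0271
R=−1: 1+13/16x = −1+3/16x ⇒ -5/8x=2 ⇒ x=2/(-5/8)=-3.2000
Confirm numerically:
  x=-3.117: |R|=0.96726 <1
  x=-2.028: |R|=0.46930 <1
  x=-2.010: |R|=0.45983 <1
  x=-3.758: |R|=1.20459 >1
  x=-3.445: |R|=1.09303 >1
  x=-3.436: |R|=1.08971 >1
Interval (-3.2000, 0).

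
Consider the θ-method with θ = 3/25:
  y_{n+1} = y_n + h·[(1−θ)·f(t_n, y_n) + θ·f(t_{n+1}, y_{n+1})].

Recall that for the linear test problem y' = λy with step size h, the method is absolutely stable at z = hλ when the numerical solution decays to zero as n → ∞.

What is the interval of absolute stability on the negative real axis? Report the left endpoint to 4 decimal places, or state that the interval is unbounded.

z∈(-2.6316,0).

With y'=λy (z=hλ):
  y_{n+1} = y_n + z·[22/25·y_n + 3/25·y_{n+1}] ⇒ (1 − 3/25z)y_{n+1} = (1 + 22/25z)y_n
  ⇒ R(z) = (1 + 22/25z)/(1 − 3/25z).

Need |R(x)|<1, x<0.
x=-1.31: |R|=0.1320
R=−1: 1+22/25x = −1+3/25x ⇒ -19/25x=2 ⇒ x=2/(-19/25)=-2.6316
Confirm numerically:
  x=-2.522: |R|=0.93607 <1
  x=-2.473: |R|=0.90706 <1
  x=-1.122: |R|=0.01114 <1
  x=-3.026: |R|=1.21991 >1
  x=-2.728: |R|=1.05521 >1
  x=-2.720: |R|=1.05066 >1
Stable set (-2.6316, 0).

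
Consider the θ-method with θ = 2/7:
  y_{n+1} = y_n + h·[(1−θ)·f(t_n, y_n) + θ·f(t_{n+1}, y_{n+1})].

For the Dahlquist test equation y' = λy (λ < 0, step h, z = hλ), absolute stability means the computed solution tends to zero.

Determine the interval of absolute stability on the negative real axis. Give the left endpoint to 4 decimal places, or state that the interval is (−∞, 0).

Set f=λy, z=hλ:
  y_{n+1} = y_n + z·[5/7·y_n + 2/7·y_{n+1}] ⇒ (1 − 2/7z)y_{n+1} = (1 + 5/7z)y_n
  Hence R(z) = (1 + 5/7z)/(1 − 2/7z).

Boundary: |R(x)|=1, x<0.
x=-1.06: |R|=0.1864
R=−1: 1+5/7x = −1+2/7x ⇒ -3/7x=2 ⇒ x=2/(-3/7)=-4.6667
Confirm numerically:
  x=-2.960: |R|=0.60372 <1
  x=-2.358: |R|=0.40884 <1
  x=-2.245: |R|=0.36771 <1
  x=-1.891: |R|=0.22769 <1
  x=-5.151: |R|=1.08398 >1
  x=-5.145: |R|=1.08300 >1
  x=-4.815: |R|=1.02676 >1
Interval (-4.6667, 0).

(-4.6667, 0).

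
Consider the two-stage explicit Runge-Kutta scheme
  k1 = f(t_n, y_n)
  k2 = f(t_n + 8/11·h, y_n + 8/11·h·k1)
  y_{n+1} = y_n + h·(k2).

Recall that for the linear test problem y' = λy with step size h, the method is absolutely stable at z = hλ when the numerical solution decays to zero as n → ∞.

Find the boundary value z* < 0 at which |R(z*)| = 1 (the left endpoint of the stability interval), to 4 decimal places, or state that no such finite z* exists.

left endpoint -1.3750.

With y'=λy (z=hλ):
  k1=λy_n ⇒ h·k1=z·y_n;  k2=λ(1+8/11z)y_n ⇒ h·k2=z(1+8/11z)y_n
  y_{n+1}/y_n = 1 + z(1+8/11z) = 1 + z + 8/11z²
  R(z) = 1 + z + 8/11z².

Find x<0 with |R(x)|<1.
x=-0.31: |R|=0.7599
R=1: x+8/11x²=0 ⇒ x=−11/8=-1.3750; min R=1−1/(4·8/11)=0.6562>−1
Confirm numerically:
  x=-1.169: |R|=0.82486 <1
  x=-1.077: |R|=0.76658 <1
  x=-0.908: |R|=0.69161 <1
  x=-1.740: |R|=1.46189 >1
  x=-1.477: |R|=1.10957 >1
Stable set (-1.3750, 0).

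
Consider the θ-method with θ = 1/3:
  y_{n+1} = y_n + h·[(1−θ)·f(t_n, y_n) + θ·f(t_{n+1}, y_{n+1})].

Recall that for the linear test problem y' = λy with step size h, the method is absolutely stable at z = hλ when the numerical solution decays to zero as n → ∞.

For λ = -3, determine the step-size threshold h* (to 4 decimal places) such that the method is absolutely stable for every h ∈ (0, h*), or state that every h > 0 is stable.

With y'=λy (z=hλ):
  y_{n+1} = y_n + z·[2/3·y_n + 1/3·y_{n+1}] ⇒ (1 − 1/3z)y_{n+1} = (1 + 2/3z)y_n
  R(z) = (1 + 2/3z)/(1 − 1/3z).

Solve |R(x)|<1 on ℝ⁻.
x=-0.51: |R|=0.5641
R=−1: 1+2/3x = −1+1/3x ⇒ -1/3x=2 ⇒ x=2/(-1/3)=-6.0000
Confirm numerically:
  x=-5.979: |R|=0.99766 <1
  x=-4.776: |R|=0.84259 <1
  x=-3.898: |R|=0.69527 <1
  x=-6.244: |R|=1.02640 >1
  x=-6.194: |R|=1.02110 >1
  x=-6.022: |R|=1.00244 >1
Stable set (-6.0000, 0).

(-6.0000,0); λ=-3 ⇒ h* = (6)/3 = 2.0000.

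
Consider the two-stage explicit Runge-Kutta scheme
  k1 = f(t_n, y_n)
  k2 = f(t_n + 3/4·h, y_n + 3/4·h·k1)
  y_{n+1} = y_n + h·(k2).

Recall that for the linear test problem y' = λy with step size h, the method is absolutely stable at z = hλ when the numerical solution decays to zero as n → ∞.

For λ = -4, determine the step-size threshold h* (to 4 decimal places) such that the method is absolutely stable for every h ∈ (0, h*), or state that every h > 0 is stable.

On y'=λy, z=hλ:
  k1=λy_n ⇒ h·k1=z·y_n;  k2=λ(1+3/4z)y_n ⇒ h·k2=z(1+3/4z)y_n
  y_{n+1}/y_n = 1 + z(1+3/4z) = 1 + z + 3/4z²
  so R(z) = 1 + z + 3/4z².

Solve |R(x)|<1 on ℝ⁻.
x=-0.74: |R|=0.6707
R=1: x+3/4x²=0 ⇒ x=−4/3=-1.3333; min R=1−1/(4·3/4)=0.6667>−1
Confirm numerically:
  x=-1.267: |R|=0.93697 <1
  x=-0.850: |R|=0.69188 <1
  x=-0.725: |R|=0.66922 <1
  x=-1.899: |R|=1.80565 >1
  x=-1.813: |R|=1.65223 >1
  x=-1.377: |R|=1.04510 >1
Interval (-1.3333, 0).

(-1.3333,0); λ=-4 ⇒ h* = (4/3)/4 = 0.3333.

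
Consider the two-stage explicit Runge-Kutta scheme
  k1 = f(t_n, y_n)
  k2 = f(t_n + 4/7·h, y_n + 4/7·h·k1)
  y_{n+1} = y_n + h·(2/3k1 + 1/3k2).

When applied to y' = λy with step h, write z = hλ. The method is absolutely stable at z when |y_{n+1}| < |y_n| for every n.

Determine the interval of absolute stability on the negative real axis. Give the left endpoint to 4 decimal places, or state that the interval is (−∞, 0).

Set f=λy, z=hλ:
  k1=λy_n ⇒ h·k1=z·y_n;  k2=λ(1+4/7z)y_n ⇒ h·k2=z(1+4/7z)y_n
  y_{n+1}/y_n = 1 + 2/3z + 1/3z(1+4/7z) = 1 + z + 4/21z²
  so R(z) = 1 + z + 4/21z².

Find x<0 with |R(x)|<1.
x=-0.66: |R|=0.4230
R=1: x+4/21x²=0 ⇒ x=−21/4=-5.2500; min R=1−1/(4·4/21)=-0.3125>−1
Confirm numerically:
  x=-4.458: |R|=0.32748 <1
  x=-3.667: |R|=0.10569 <1
  x=-2.556: |R|=0.31159 <1
  x=-2.402: |R|=0.30303 <1
  x=-5.603: |R|=1.37674 >1
  x=-5.433: |R|=1.18938 >1
  x=-5.321: |R|=1.07196 >1
Stable set (-5.2500, 0).

z∈(-5.2500,0).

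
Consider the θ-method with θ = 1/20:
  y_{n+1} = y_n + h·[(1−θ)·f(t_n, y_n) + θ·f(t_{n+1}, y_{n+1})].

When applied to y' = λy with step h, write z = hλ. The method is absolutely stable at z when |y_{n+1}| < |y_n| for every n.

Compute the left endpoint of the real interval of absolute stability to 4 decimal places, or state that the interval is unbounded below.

Test eqn y'=λy, z=hλ:
  y_{n+1} = y_n + z·[19/20·y_n + 1/20·y_{n+1}] ⇒ (1 − 1/20z)y_{n+1} = (1 + 19/20z)y_n
  Hence R(z) = (1 + 19/20z)/(1 − 1/20z).

Boundary: |R(x)|=1, x<0.
x=-1.41: |R|=0.3171
R=−1: 1+19/20x = −1+1/20x ⇒ -9/10x=2 ⇒ x=2/(-9/10)=-2.2222
Confirm numerically:
  x=-1.716: |R|=0.58040 <1
  x=-1.632: |R|=0.50888 <1
  x=-0.928: |R|=0.11315 <1
  x=-2.554: |R|=1.26479 >1
  x=-2.467: |R|=1.19611 >1
  x=-2.303: |R|=1.06519 >1
So |R|<1 on (-2.2222, 0).

left endpoint -2.2222.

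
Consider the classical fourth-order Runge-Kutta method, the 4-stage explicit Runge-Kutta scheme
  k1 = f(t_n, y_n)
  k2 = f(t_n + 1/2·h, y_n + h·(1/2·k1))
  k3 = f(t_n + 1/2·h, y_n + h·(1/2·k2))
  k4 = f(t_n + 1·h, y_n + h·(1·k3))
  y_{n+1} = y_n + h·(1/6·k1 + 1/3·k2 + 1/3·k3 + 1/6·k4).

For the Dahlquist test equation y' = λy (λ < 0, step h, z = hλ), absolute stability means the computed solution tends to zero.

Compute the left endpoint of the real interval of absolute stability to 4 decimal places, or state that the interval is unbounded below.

With y'=λy (z=hλ):
  order 4, 4-stage ⇒ R(z)=1+z+z^2/2+z^3/6+z^4/24
  (e.g. R(-0.99)=0.37836, |R|=0.37836)

Boundary: |R(x)|=1, x<0.
x=-0.99: |R|=0.3784
|R(-2.11)|=0.3763 |R(-2.02)|=0.3402 |R(-0.78)|=0.4605
Bisect:
  x_lo=-3.4780 |R|=2.6551  x_hi=-0.1454 |R|=0.8647
  mid=-1.81169 |R|=0.28723 →hi
  mid=-2.64484 |R|=0.80808 →hi
  mid=-3.06141 |R|=1.50262 →lo
  mid=-2.85312 |R|=1.10718 →lo
  mid=-2.74898 |R|=0.94662 →hi
  mid=-2.80105 |R|=1.02402 →lo
  mid=-2.77502 |R|=0.98462 →hi
  mid=-2.78803 |R|=1.00414 →lo
  mid=-2.78153 |R|=0.99433 →hi
  mid=-2.78478 |R|=0.99923 →hi
  ...
  [-2.78539,-2.78519] ⇒ x*=-2.7853
So |R|<1 on (-2.7853, 0).

left endpoint -2.7853.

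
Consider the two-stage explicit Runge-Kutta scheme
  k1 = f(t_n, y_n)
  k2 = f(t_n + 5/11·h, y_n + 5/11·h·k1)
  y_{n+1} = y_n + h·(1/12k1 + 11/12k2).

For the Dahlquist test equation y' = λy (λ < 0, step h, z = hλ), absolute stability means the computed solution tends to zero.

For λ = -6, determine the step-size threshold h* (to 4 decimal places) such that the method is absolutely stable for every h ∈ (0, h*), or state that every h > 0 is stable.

(-2.4000,0); λ=-6 ⇒ h* = (12/5)/6 = 0.4000.

Test eqn y'=λy, z=hλ:
  k1=λy_n ⇒ h·k1=z·y_n;  k2=λ(1+5/11z)y_n ⇒ h·k2=z(1+5/11z)y_n
  y_{n+1}/y_n = 1 + 1/12z + 11/12z(1+5/11z) = 1 + z + 5/12z²
  Hence R(z) = 1 + z + 5/12z².

Boundary: |R(x)|=1, x<0.
x=-1.45: |R|=0.4260
R=1: x+5/12x²=0 ⇒ x=−12/5=-2.4000; min R=1−1/(4·5/12)=0.4000>−1
Confirm numerically:
  x=-2.005: |R|=0.67001 <1
  x=-1.995: |R|=0.66334 <1
  x=-1.310: |R|=0.40504 <1
  x=-2.811: |R|=1.48138 >1
  x=-2.427: |R|=1.02730 >1
So |R|<1 on (-2.4000, 0).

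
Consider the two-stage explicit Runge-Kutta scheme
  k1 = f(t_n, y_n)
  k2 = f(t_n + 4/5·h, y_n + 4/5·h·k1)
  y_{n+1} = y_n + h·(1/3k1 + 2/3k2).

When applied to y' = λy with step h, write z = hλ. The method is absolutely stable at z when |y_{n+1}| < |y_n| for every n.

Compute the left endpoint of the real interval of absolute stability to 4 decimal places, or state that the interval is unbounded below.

Test eqn y'=λy, z=hλ:
  k1=λy_n ⇒ h·k1=z·y_n;  k2=λ(1+4/5z)y_n ⇒ h·k2=z(1+4/5z)y_n
  y_{n+1}/y_n = 1 + 1/3z + 2/3z(1+4/5z) = 1 + z + 8/15z²
  so R(z) = 1 + z + 8/15z².

Find x<0 with |R(x)|<1.
x=-1.79: |R|=0.9189
R=1: x+8/15x²=0 ⇒ x=−15/8=-1.8750; min R=1−1/(4·8/15)=0.5312>−1
Confirm numerically:
  x=-1.483: |R|=0.68995 <1
  x=-1.100: |R|=0.54533 <1
  x=-0.886: |R|=0.53266 <1
  x=-2.296: |R|=1.51553 >1
  x=-2.291: |R|=1.50830 >1
Stable set (-1.8750, 0).

left endpoint -1.8750.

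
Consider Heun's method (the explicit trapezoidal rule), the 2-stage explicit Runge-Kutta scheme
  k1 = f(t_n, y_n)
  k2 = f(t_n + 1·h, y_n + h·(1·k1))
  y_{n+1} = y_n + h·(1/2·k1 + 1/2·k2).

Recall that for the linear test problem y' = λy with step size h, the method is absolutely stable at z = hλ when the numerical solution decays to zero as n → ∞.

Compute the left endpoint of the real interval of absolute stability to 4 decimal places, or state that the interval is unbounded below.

On y'=λy, z=hλ:
  order 2, 2-stage ⇒ R(z)=1+z+z^2/2
  (e.g. R(-0.61)=0.57605, |R|=0.57605)

Need |R(x)|<1, x<0.
x=-0.61: |R|=0.5760
|R(-2.1)|=1.1050 |R(-0.93)|=0.5025 |R(-0.53)|=0.6104
Bisect:
  x_lo=-2.4830 |R|=1.5997  x_hi=-0.2081 |R|=0.8135
  mid=-1.34556 |R|=0.55971 →hi
  mid=-1.91429 |R|=0.91796 →hi
  mid=-2.19865 |R|=1.21838 →lo
  mid=-2.05647 |R|=1.05806 →lo
  mid=-1.98538 |R|=0.98548 →hi
  mid=-2.02092 |R|=1.02114 →lo
  mid=-2.00315 |R|=1.00315 →lo
  mid=-1.99426 |R|=0.99428 →hi
  mid=-1.99871 |R|=0.99871 →hi
  mid=-2.00093 |R|=1.00093 →lo
  ...
  [-2.00009,-1.99996] ⇒ x*=-2.0000
Interval (-2.0000, 0).

left endpoint -2.0000.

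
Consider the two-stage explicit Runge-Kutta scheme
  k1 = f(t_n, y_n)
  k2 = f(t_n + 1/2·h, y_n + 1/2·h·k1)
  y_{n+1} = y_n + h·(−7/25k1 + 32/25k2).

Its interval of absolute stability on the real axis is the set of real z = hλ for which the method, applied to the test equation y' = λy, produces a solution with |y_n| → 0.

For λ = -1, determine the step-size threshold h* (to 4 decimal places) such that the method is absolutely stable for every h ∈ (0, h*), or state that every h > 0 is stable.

(-1.5625,0); λ=-1 ⇒ h* = (25/16)/1 = 1.5625.

Test eqn y'=λy, z=hλ:
  k1=λy_n ⇒ h·k1=z·y_n;  k2=λ(1+1/2z)y_n ⇒ h·k2=z(1+1/2z)y_n
  y_{n+1}/y_n = 1 − 7/25z + 32/25z(1+1/2z) = 1 + z + 16/25z²
  so R(z) = 1 + z + 16/25z².

Find x<0 with |R(x)|<1.
x=-1.2: |R|=0.7216
R=1: x+16/25x²=0 ⇒ x=−25/16=-1.5625; min R=1−1/(4·16/25)=0.6094>−1
Confirm numerically:
  x=-1.223: |R|=0.73427 <1
  x=-1.080: |R|=0.66650 <1
  x=-0.826: |R|=0.61066 <1
  x=-2.134: |R|=1.78053 >1
  x=-1.898: |R|=1.40754 >1
  x=-1.601: |R|=1.03945 >1
Stable set (-1.5625, 0).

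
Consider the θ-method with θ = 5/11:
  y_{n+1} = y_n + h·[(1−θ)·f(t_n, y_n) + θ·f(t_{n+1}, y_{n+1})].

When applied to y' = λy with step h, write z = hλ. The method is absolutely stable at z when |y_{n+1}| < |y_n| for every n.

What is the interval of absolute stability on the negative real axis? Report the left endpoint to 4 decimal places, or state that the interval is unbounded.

(-22.0000, 0).

On y'=λy, z=hλ:
  y_{n+1} = y_n + z·[6/11·y_n + 5/11·y_{n+1}] ⇒ (1 − 5/11z)y_{n+1} = (1 + 6/11z)y_n
  so R(z) = (1 + 6/11z)/(1 − 5/11z).

Find x<0 with |R(x)|<1.
x=-1.22: |R|=0.2152
R=−1: 1+6/11x = −1+5/11x ⇒ -1/11x=2 ⇒ x=2/(-1/11)=-22.0000
Confirm numerically:
  x=-19.509: |R|=0.97705 <1
  x=-16.744: |R|=0.94451 <1
  x=-8.839: |R|=0.76155 <1
  x=-22.554: |R|=1.00448 >1
  x=-22.441: |R|=1.00358 >1
  x=-22.272: |R|=1.00222 >1
Interval (-22.0000, 0).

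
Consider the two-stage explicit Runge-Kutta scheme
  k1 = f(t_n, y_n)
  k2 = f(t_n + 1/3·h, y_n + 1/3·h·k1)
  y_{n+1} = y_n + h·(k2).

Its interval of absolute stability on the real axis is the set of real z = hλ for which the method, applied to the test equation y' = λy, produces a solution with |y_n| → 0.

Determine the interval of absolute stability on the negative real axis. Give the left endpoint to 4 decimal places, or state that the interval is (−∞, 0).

Set f=λy, z=hλ:
  k1=λy_n ⇒ h·k1=z·y_n;  k2=λ(1+1/3z)y_n ⇒ h·k2=z(1+1/3z)y_n
  y_{n+1}/y_n = 1 + z(1+1/3z) = 1 + z + 1/3z²
  so R(z) = 1 + z + 1/3z².

Solve |R(x)|<1 on ℝ⁻.
x=-0.56: |R|=0.5445
R=1: x+1/3x²=0 ⇒ x=−3=-3.0000; min R=1−1/(4·1/3)=0.2500>−1
Confirm numerically:
  x=-2.725: |R|=0.75021 <1
  x=-2.214: |R|=0.41993 <1
  x=-2.200: |R|=0.41333 <1
  x=-3.564: |R|=1.67003 >1
  x=-3.453: |R|=1.52140 >1
  x=-3.246: |R|=1.26617 >1
Interval (-3.0000, 0).

(-3.0000, 0).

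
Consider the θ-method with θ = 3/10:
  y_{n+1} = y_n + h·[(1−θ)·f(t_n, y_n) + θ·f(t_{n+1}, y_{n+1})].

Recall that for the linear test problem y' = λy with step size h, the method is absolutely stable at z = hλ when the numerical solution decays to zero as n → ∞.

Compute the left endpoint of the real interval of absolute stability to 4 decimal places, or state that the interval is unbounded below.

With y'=λy (z=hλ):
  y_{n+1} = y_n + z·[7/10·y_n + 3/10·y_{n+1}] ⇒ (1 − 3/10z)y_{n+1} = (1 + 7/10z)y_n
  ⇒ R(z) = (1 + 7/10z)/(1 − 3/10z).

Need |R(x)|<1, x<0.
x=-1.14: |R|=0.1505
R=−1: 1+7/10x = −1+3/10x ⇒ -2/5x=2 ⇒ x=2/(-2/5)=-5.0000
Confirm numerically:
  x=-3.286: |R|=0.65475 <1
  x=-3.073: |R|=0.59894 <1
  x=-2.747: |R|=0.50595 <1
  x=-5.494: |R|=1.07462 >1
  x=-5.264: |R|=1.04094 >1
  x=-5.171: |R|=1.02681 >1
Stable set (-5.0000, 0).

z* = -5.0000.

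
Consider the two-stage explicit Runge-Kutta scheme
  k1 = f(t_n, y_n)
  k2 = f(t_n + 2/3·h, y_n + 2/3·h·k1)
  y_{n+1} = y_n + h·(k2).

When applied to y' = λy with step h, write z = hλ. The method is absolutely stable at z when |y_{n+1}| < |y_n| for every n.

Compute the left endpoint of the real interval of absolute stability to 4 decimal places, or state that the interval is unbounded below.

z* = -1.5000.

Set f=λy, z=hλ:
  k1=λy_n ⇒ h·k1=z·y_n;  k2=λ(1+2/3z)y_n ⇒ h·k2=z(1+2/3z)y_n
  y_{n+1}/y_n = 1 + z(1+2/3z) = 1 + z + 2/3z²
  so R(z) = 1 + z + 2/3z².

Boundary: |R(x)|=1, x<0.
x=-0.5: |R|=0.6667
R=1: x+2/3x²=0 ⇒ x=−3/2=-1.5000; min R=1−1/(4·2/3)=0.6250>−1
Confirm numerically:
  x=-1.056: |R|=0.68742 <1
  x=-0.869: |R|=0.63444 <1
  x=-0.730: |R|=0.62527 <1
  x=-1.784: |R|=1.33777 >1
  x=-1.693: |R|=1.21783 >1
So |R|<1 on (-1.5000, 0).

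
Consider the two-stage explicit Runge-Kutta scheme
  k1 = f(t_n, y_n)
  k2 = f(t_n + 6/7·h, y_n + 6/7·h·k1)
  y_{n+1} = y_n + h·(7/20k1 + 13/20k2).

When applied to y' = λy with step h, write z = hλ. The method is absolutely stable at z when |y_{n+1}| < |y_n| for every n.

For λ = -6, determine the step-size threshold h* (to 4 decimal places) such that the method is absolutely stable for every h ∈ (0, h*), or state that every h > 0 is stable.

Set f=λy, z=hλ:
  k1=λy_n ⇒ h·k1=z·y_n;  k2=λ(1+6/7z)y_n ⇒ h·k2=z(1+6/7z)y_n
  y_{n+1}/y_n = 1 + 7/20z + 13/20z(1+6/7z) = 1 + z + 39/70z²
  ⇒ R(z) = 1 + z + 39/70z².

Boundary: |R(x)|=1, x<0.
x=-0.33: |R|=0.7307
R=1: x+39/70x²=0 ⇒ x=−70/39=-1.7949; min R=1−1/(4·39/70)=0.5513>−1
Confirm numerically:
  x=-1.339: |R|=0.65991 <1
  x=-1.074: |R|=0.56865 <1
  x=-0.786: |R|=0.55820 <1
  x=-2.337: |R|=1.70587 >1
  x=-2.198: |R|=1.49367 >1
  x=-2.156: |R|=1.43379 >1
Stable set (-1.7949, 0).

(-1.7949,0); λ=-6 ⇒ h* = (70/39)/6 = 0.2991.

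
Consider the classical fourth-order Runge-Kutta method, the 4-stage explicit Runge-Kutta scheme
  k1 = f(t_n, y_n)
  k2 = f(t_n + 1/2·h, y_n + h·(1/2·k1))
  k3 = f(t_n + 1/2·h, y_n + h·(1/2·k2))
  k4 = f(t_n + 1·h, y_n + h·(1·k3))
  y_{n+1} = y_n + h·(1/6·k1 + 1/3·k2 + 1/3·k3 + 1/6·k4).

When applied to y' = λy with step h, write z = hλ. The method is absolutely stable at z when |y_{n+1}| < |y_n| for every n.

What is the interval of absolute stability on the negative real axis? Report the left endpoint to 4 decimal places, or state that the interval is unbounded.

With y'=λy (z=hλ):
  order 4, 4-stage ⇒ R(z)=1+z+z^2/2+z^3/6+z^4/24
  (e.g. R(-0.77)=0.46501, |R|=0.46501)

Need |R(x)|<1, x<0.
x=-0.77: |R|=0.4650
|R(-2.31)|=0.4901 |R(-2.25)|=0.4507 |R(-2.24)|=0.4446
Bisect:
  x_lo=-3.6691 |R|=3.3812  x_hi=-0.2817 |R|=0.7545
  mid=-1.97541 |R|=0.32544 →hi
  mid=-2.82227 |R|=1.05720 →lo
  mid=-2.39884 |R|=0.55744 →hi
  mid=-2.61056 |R|=0.76697 →hi
  mid=-2.71641 |R|=0.90102 →hi
  mid=-2.76934 |R|=0.97622 →hi
  mid=-2.79581 |R|=1.01597 →lo
  ...
  [-2.78547,-2.78526] ⇒ x*=-2.7853
Stable set (-2.7853, 0).

(-2.7853, 0).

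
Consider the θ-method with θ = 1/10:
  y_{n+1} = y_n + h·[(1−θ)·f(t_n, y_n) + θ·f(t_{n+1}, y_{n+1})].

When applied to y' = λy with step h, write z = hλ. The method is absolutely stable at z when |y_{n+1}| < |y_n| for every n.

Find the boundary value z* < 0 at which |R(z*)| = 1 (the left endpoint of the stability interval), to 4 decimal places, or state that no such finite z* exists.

Set f=λy, z=hλ:
  y_{n+1} = y_n + z·[9/10·y_n + 1/10·y_{n+1}] ⇒ (1 − 1/10z)y_{n+1} = (1 + 9/10z)y_n
  so R(z) = (1 + 9/10z)/(1 − 1/10z).

Boundary: |R(x)|=1, x<0.
x=-1.58: |R|=0.3644
R=−1: 1+9/10x = −1+1/10x ⇒ -4/5x=2 ⇒ x=2/(-4/5)=-2.5000
Confirm numerically:
  x=-2.469: |R|=0.98011 <1
  x=-2.340: |R|=0.89627 <1
  x=-1.318: |R|=0.16452 <1
  x=-2.923: |R|=1.26186 >1
  x=-2.714: |R|=1.13465 >1
  x=-2.527: |R|=1.01724 >1
Stable set (-2.5000, 0).

z* = -2.5000.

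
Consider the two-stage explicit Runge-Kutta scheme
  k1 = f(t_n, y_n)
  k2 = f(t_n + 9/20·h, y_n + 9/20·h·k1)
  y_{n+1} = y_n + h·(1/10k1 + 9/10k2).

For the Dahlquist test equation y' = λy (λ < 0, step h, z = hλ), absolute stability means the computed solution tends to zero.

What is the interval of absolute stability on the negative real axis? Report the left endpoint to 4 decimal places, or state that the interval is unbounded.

(-2.4691, 0).

Test eqn y'=λy, z=hλ:
  k1=λy_n ⇒ h·k1=z·y_n;  k2=λ(1+9/20z)y_n ⇒ h·k2=z(1+9/20z)y_n
  y_{n+1}/y_n = 1 + 1/10z + 9/10z(1+9/20z) = 1 + z + 81/200z²
  so R(z) = 1 + z + 81/200z².

Need |R(x)|<1, x<0.
x=-1.04: |R|=0.3980
R=1: x+81/200x²=0 ⇒ x=−200/81=-2.4691; min R=1−1/(4·81/200)=0.3827>−1
Confirm numerically:
  x=-2.081: |R|=0.67288 <1
  x=-1.804: |R|=0.51404 <1
  x=-1.154: |R|=0.38534 <1
  x=-2.817: |R|=1.39687 >1
  x=-2.765: |R|=1.33132 >1
  x=-2.692: |R|=1.24298 >1
Stable set (-2.4691, 0).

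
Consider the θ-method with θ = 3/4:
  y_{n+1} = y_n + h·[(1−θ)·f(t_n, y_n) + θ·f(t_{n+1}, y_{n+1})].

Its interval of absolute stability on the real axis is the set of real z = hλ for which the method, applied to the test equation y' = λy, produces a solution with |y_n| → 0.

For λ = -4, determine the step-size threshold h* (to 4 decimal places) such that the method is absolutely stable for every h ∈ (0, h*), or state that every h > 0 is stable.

With y'=λy (z=hλ):
  y_{n+1} = y_n + z·[1/4·y_n + 3/4·y_{n+1}] ⇒ (1 − 3/4z)y_{n+1} = (1 + 1/4z)y_n
  Hence R(z) = (1 + 1/4z)/(1 − 3/4z).

Need |R(x)|<1, x<0.
x=-1.47: |R|=0.3008
x=-2: |R|=0.2000
x=-10: |R|=0.1765
x=-100: |R|=0.3158
θ=3/4≥1/2 ⇒ |1+1/4x|<|1−3/4x| ∀x<0 ⇒ unbounded interval.

unbounded; (−∞, 0). Any h>0 works for λ=-4.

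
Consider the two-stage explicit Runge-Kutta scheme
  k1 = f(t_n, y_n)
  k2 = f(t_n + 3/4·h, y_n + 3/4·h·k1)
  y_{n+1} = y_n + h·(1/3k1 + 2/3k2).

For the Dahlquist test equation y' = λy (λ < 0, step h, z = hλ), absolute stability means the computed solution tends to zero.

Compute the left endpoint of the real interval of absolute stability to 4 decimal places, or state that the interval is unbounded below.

z* = -2.0000.

Test eqn y'=λy, z=hλ:
  k1=λy_n ⇒ h·k1=z·y_n;  k2=λ(1+3/4z)y_n ⇒ h·k2=z(1+3/4z)y_n
  y_{n+1}/y_n = 1 + 1/3z + 2/3z(1+3/4z) = 1 + z + 1/2z²
  R(z) = 1 + z + 1/2z².

Find x<0 with |R(x)|<1.
x=-0.34: |R|=0.7178
R=1: x+1/2x²=0 ⇒ x=−2=-2.0000; min R=1−1/(4·1/2)=0.5000>−1
Confirm numerically:
  x=-1.497: |R|=0.62350 <1
  x=-1.470: |R|=0.61045 <1
  x=-1.346: |R|=0.55986 <1
  x=-0.924: |R|=0.50289 <1
  x=-2.289: |R|=1.33076 >1
  x=-2.094: |R|=1.09842 >1
Stable set (-2.0000, 0).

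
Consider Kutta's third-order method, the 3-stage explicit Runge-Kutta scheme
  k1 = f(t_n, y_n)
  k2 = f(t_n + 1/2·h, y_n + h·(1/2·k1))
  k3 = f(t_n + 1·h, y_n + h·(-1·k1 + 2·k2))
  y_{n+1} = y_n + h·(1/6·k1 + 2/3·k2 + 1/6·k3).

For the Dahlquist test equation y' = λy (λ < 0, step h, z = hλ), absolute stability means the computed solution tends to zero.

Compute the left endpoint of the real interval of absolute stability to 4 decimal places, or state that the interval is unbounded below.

left endpoint -2.5127.

With y'=λy (z=hλ):
  order 3, 3-stage ⇒ R(z)=1+z+z^2/2+z^3/6
  (e.g. R(-0.58)=0.55568, |R|=0.55568)

Boundary: |R(x)|=1, x<0.
x=-0.58: |R|=0.5557
|R(-2.12)|=0.4608 |R(-2.06)|=0.3952 |R(-0.98)|=0.3433
Bisect:
  x_lo=-3.3550 |R|=3.0211  x_hi=-0.2675 |R|=0.7651
  mid=-1.81128 |R|=0.16130 →hi
  mid=-2.58315 |R|=1.11957 →lo
  mid=-2.19721 |R|=0.55127 →hi
  mid=-2.39018 |R|=0.80954 →hi
  mid=-2.48667 |R|=0.95763 →hi
  mid=-2.53491 |R|=1.03681 →lo
  mid=-2.51079 |R|=0.99678 →hi
  mid=-2.52285 |R|=1.01669 →lo
  mid=-2.51682 |R|=1.00671 →lo
  ...
  [-2.51286,-2.51267] ⇒ x*=-2.5127
Interval (-2.5127, 0).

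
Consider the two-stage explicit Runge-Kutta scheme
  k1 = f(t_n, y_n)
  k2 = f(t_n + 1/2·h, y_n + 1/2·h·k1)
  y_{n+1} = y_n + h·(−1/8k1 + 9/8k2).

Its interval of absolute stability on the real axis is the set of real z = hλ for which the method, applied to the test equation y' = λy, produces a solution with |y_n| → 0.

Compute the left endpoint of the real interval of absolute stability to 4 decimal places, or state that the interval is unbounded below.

left endpoint -1.7778.

On y'=λy, z=hλ:
  k1=λy_n ⇒ h·k1=z·y_n;  k2=λ(1+1/2z)y_n ⇒ h·k2=z(1+1/2z)y_n
  y_{n+1}/y_n = 1 − 1/8z + 9/8z(1+1/2z) = 1 + z + 9/16z²
  R(z) = 1 + z + 9/16z².

Need |R(x)|<1, x<0.
x=-1.31: |R|=0.6553
R=1: x+9/16x²=0 ⇒ x=−16/9=-1.7778; min R=1−1/(4·9/16)=0.5556>−1
Confirm numerically:
  x=-1.262: |R|=0.63386 <1
  x=-1.067: |R|=0.57340 <1
  x=-0.872: |R|=0.55572 <1
  x=-2.373: |R|=1.79451 >1
  x=-2.304: |R|=1.68198 >1
  x=-1.807: |R|=1.02970 >1
Interval (-1.7778, 0).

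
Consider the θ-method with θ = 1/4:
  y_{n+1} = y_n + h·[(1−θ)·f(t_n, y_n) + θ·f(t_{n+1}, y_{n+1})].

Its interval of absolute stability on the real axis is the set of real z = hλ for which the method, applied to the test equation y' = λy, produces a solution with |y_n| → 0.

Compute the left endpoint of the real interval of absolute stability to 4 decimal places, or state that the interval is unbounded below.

left endpoint -4.0000.

With y'=λy (z=hλ):
  y_{n+1} = y_n + z·[3/4·y_n + 1/4·y_{n+1}] ⇒ (1 − 1/4z)y_{n+1} = (1 + 3/4z)y_n
  so R(z) = (1 + 3/4z)/(1 − 1/4z).

Need |R(x)|<1, x<0.
x=-1.27: |R|=0.0361
R=−1: 1+3/4x = −1+1/4x ⇒ -1/2x=2 ⇒ x=2/(-1/2)=-4.0000
Confirm numerically:
  x=-3.773: |R|=0.94159 <1
  x=-3.687: |R|=0.91856 <1
  x=-2.127: |R|=0.38861 <1
  x=-4.354: |R|=1.08475 >1
  x=-4.287: |R|=1.06927 >1
  x=-4.258: |R|=1.06248 >1
Stable set (-4.0000, 0).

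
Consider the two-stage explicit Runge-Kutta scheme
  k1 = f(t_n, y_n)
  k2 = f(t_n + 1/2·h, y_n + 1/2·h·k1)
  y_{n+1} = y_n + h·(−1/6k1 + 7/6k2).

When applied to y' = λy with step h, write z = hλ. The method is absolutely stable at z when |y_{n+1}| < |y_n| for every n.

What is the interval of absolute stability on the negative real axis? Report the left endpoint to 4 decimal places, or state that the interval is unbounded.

On y'=λy, z=hλ:
  k1=λy_n ⇒ h·k1=z·y_n;  k2=λ(1+1/2z)y_n ⇒ h·k2=z(1+1/2z)y_n
  y_{n+1}/y_n = 1 − 1/6z + 7/6z(1+1/2z) = 1 + z + 7/12z²
  ⇒ R(z) = 1 + z + 7/12z².

Boundary: |R(x)|=1, x<0.
x=-0.81: |R|=0.5727
R=1: x+7/12x²=0 ⇒ x=−12/7=-1.7143; min R=1−1/(4·7/12)=0.5714>−1
Confirm numerically:
  x=-1.693: |R|=0.97898 <1
  x=-1.160: |R|=0.62493 <1
  x=-1.010: |R|=0.58506 <1
  x=-0.788: |R|=0.57422 <1
  x=-2.221: |R|=1.65649 >1
  x=-2.122: |R|=1.50468 >1
Interval (-1.7143, 0).

(-1.7143, 0).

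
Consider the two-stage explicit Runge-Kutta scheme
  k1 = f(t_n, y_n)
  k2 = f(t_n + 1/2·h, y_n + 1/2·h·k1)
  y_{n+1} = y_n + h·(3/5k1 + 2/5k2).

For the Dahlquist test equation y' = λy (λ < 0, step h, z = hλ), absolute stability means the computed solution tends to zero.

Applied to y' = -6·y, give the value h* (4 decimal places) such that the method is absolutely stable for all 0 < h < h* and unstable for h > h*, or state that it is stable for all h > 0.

(-5.0000,0); λ=-6 ⇒ h* = (5)/6 = 0.8333.

With y'=λy (z=hλ):
  k1=λy_n ⇒ h·k1=z·y_n;  k2=λ(1+1/2z)y_n ⇒ h·k2=z(1+1/2z)y_n
  y_{n+1}/y_n = 1 + 3/5z + 2/5z(1+1/2z) = 1 + z + 1/5z²
  R(z) = 1 + z + 1/5z².

Need |R(x)|<1, x<0.
x=-1: |R|=0.2000
R=1: x+1/5x²=0 ⇒ x=−5=-5.0000; min R=1−1/(4·1/5)=-0.2500>−1
Confirm numerically:
  x=-4.418: |R|=0.48574 <1
  x=-4.397: |R|=0.46972 <1
  x=-3.834: |R|=0.10591 <1
  x=-3.464: |R|=0.06414 <1
  x=-5.331: |R|=1.35291 >1
  x=-5.068: |R|=1.06892 >1
  x=-5.066: |R|=1.06687 >1
So |R|<1 on (-5.0000, 0).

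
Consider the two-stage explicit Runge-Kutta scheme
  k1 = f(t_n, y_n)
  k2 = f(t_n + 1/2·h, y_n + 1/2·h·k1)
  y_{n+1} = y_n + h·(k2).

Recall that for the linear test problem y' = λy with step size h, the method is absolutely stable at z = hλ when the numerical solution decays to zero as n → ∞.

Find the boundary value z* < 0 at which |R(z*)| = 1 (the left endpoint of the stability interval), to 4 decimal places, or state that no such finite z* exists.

z* = -2.0000.

On y'=λy, z=hλ:
  k1=λy_n ⇒ h·k1=z·y_n;  k2=λ(1+1/2z)y_n ⇒ h·k2=z(1+1/2z)y_n
  y_{n+1}/y_n = 1 + z(1+1/2z) = 1 + z + 1/2z²
  ⇒ R(z) = 1 + z + 1/2z².

Find x<0 with |R(x)|<1.
x=-0.85: |R|=0.5112
R=1: x+1/2x²=0 ⇒ x=−2=-2.0000; min R=1−1/(4·1/2)=0.5000>−1
Confirm numerically:
  x=-1.842: |R|=0.85448 <1
  x=-1.777: |R|=0.80186 <1
  x=-0.907: |R|=0.50432 <1
  x=-0.904: |R|=0.50461 <1
  x=-2.410: |R|=1.49405 >1
  x=-2.177: |R|=1.19266 >1
  x=-2.062: |R|=1.06392 >1
Interval (-2.0000, 0).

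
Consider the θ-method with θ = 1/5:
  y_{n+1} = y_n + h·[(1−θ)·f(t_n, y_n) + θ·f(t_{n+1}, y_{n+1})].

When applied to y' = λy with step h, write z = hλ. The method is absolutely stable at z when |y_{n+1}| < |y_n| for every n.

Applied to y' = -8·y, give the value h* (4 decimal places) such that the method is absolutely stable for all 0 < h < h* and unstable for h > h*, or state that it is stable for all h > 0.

(-3.3333,0); λ=-8 ⇒ h* = (10/3)/8 = 0.4167.

On y'=λy, z=hλ:
  y_{n+1} = y_n + z·[4/5·y_n + 1/5·y_{n+1}] ⇒ (1 − 1/5z)y_{n+1} = (1 + 4/5z)y_n
  so R(z) = (1 + 4/5z)/(1 − 1/5z).

Find x<0 with |R(x)|<1.
x=-0.42: |R|=0.6125
R=−1: 1+4/5x = −1+1/5x ⇒ -3/5x=2 ⇒ x=2/(-3/5)=-3.3333
Confirm numerically:
  x=-2.738: |R|=0.76919 <1
  x=-2.697: |R|=0.75198 <1
  x=-1.647: |R|=0.23890 <1
  x=-1.585: |R|=0.20349 <1
  x=-3.895: |R|=1.18943 >1
  x=-3.622: |R|=1.10044 >1
  x=-3.563: |R|=1.08046 >1
Interval (-3.3333, 0).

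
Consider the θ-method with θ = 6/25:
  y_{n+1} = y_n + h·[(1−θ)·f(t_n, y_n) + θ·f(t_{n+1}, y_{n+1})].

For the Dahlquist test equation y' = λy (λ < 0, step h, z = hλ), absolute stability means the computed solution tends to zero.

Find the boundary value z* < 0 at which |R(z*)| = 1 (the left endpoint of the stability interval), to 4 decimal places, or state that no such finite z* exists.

z* = -3.8462.

Set f=λy, z=hλ:
  y_{n+1} = y_n + z·[19/25·y_n + 6/25·y_{n+1}] ⇒ (1 − 6/25z)y_{n+1} = (1 + 19/25z)y_n
  ⇒ R(z) = (1 + 19/25z)/(1 − 6/25z).

Boundary: |R(x)|=1, x<0.
x=-0.38: |R|=0.6518
R=−1: 1+19/25x = −1+6/25x ⇒ -13/25x=2 ⇒ x=2/(-13/25)=-3.8462
Confirm numerically:
  x=-2.957: |R|=0.72956 <1
  x=-2.956: |R|=0.72922 <1
  x=-2.800: |R|=0.67464 <1
  x=-2.735: |R|=0.65117 <1
  x=-4.095: |R|=1.06526 >1
  x=-4.083: |R|=1.06220 >1
Interval (-3.8462, 0).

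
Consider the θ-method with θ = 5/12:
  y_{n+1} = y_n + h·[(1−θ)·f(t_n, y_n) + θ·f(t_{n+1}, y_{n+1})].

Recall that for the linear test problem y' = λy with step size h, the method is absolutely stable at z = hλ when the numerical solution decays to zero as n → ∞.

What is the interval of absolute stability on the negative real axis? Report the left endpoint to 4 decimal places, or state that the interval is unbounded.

With y'=λy (z=hλ):
  y_{n+1} = y_n + z·[7/12·y_n + 5/12·y_{n+1}] ⇒ (1 − 5/12z)y_{n+1} = (1 + 7/12z)y_n
  ⇒ R(z) = (1 + 7/12z)/(1 − 5/12z).

Boundary: |R(x)|=1, x<0.
x=-0.59: |R|=0.5264
R=−1: 1+7/12x = −1+5/12x ⇒ -1/6x=2 ⇒ x=2/(-1/6)=-12.0000
Confirm numerically:
  x=-10.137: |R|=0.94056 <1
  x=-8.253: |R|=0.85931 <1
  x=-5.281: |R|=0.65010 <1
  x=-12.404: |R|=1.01092 >1
  x=-12.302: |R|=1.00822 >1
  x=-12.241: |R|=1.00658 >1
Interval (-12.0000, 0).

(-12.0000, 0).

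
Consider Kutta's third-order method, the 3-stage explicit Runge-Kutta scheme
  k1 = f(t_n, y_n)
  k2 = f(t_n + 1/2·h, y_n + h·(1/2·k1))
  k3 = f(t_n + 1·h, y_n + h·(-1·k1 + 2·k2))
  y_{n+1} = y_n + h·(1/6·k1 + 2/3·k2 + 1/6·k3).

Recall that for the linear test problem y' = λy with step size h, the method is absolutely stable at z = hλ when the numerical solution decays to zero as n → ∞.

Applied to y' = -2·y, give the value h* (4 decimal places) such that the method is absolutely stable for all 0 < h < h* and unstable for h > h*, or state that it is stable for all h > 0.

(-2.5127,0); λ=-2 ⇒ h* = 1.2564.

Set f=λy, z=hλ:
  order 3, 3-stage ⇒ R(z)=1+z+z^2/2+z^3/6
  (e.g. R(-1.44)=0.09914, |R|=0.09914)

Need |R(x)|<1, x<0.
x=-1.44: |R|=0.0991
|R(-2.01)|=0.3434 |R(-1.8)|=0.1520 |R(-0.88)|=0.3936
Bisect:
  x_lo=-3.0289 |R|=2.0731  x_hi=-0.3375 |R|=0.7130
  mid=-1.68322 |R|=0.06143 →hi
  mid=-2.35606 |R|=0.76031 →hi
  mid=-2.69248 |R|=1.32092 →lo
  mid=-2.52427 |R|=1.01905 →lo
  mid=-2.44016 |R|=0.88458 →hi
  mid=-2.48222 |R|=0.95051 →hi
  mid=-2.50324 |R|=0.98444 →hi
  mid=-2.51376 |R|=1.00166 →lo
  mid=-2.50850 |R|=0.99303 →hi
  ...
  [-2.51277,-2.51261] ⇒ x*=-2.5127
Interval (-2.5127, 0).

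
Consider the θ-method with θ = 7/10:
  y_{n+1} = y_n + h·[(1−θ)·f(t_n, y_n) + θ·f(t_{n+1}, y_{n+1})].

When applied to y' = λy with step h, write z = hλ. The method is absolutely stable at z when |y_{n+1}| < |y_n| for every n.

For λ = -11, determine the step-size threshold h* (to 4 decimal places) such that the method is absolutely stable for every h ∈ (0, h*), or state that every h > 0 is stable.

With y'=λy (z=hλ):
  y_{n+1} = y_n + z·[3/10·y_n + 7/10·y_{n+1}] ⇒ (1 − 7/10z)y_{n+1} = (1 + 3/10z)y_n
  so R(z) = (1 + 3/10z)/(1 − 7/10z).

Find x<0 with |R(x)|<1.
x=-0.96: |R|=0.4258
x=-2: |R|=0.1667
x=-10: |R|=0.2500
x=-100: |R|=0.4085
θ=7/10≥1/2 ⇒ |1+3/10x|<|1−7/10x| ∀x<0 ⇒ interval (−∞,0).

unbounded; (−∞, 0). Any h>0 works for λ=-11.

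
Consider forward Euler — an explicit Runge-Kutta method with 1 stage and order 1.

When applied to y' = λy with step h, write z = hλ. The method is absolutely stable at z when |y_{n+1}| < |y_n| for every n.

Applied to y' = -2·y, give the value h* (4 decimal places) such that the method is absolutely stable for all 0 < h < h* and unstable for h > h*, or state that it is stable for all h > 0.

On y'=λy, z=hλ:
  order 1, 1-stage ⇒ R(z)=1+z
  (e.g. R(-0.79)=0.21000, |R|=0.21000)

Solve |R(x)|<1 on ℝ⁻.
x=-0.79: |R|=0.2100
|R(-1.73)|=0.7300 |R(-1.53)|=0.5300 |R(-1.26)|=0.2600
Bisect:
  x_lo=-2.7748 |R|=1.7748  x_hi=-0.3847 |R|=0.6153
  mid=-1.57977 |R|=0.57977 →hi
  mid=-2.17731 |R|=1.17731 →lo
  mid=-1.87854 |R|=0.87854 →hi
  mid=-2.02792 |R|=1.02792 →lo
  mid=-1.95323 |R|=0.95323 →hi
  mid=-1.99058 |R|=0.99058 →hi
  mid=-2.00925 |R|=1.00925 →lo
  mid=-1.99991 |R|=0.99991 →hi
  ...
  [-2.00006,-1.99991] ⇒ x*=-2.0000
Stable set (-2.0000, 0).

(-2.0000,0); λ=-2 ⇒ h* = 1.0000.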